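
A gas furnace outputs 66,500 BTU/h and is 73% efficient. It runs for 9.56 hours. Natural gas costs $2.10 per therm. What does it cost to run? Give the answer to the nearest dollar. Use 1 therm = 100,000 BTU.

$18

Heat delivered = 66,500 BTU/h × 9.56 h = 635,740 BTU
Gas input = 635,740 / 0.73 = 870,877 BTU
= 870,877 / 100,000 = 8.709 therm
Cost = 8.709 × $2.10/therm = $18.29 ≈ $18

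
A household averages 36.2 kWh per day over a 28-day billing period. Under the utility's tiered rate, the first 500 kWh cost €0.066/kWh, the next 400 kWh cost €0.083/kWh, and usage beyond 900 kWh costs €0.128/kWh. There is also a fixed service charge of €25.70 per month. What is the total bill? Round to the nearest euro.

€106

Usage = 36.2 kWh/day × 28 days = 1013.6 kWh
First 500 kWh × €0.066 = €33.00
Next 400 kWh × €0.083 = €33.20
Remaining 113.6 kWh × €0.128 = €14.54
Energy charge = €80.74; + service €25.70 = €106.44 ≈ €106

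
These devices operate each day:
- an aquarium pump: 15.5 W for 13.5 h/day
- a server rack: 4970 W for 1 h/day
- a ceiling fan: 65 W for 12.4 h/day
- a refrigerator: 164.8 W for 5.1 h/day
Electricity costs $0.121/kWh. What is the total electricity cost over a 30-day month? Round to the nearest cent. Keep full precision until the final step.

aquarium pump: 15.5 W × 13.5 h × 30 d = 6,278 Wh = 6.277 kWh
server rack: 4970 W × 1 h × 30 d = 149,100 Wh = 149.1 kWh
ceiling fan: 65 W × 12.4 h × 30 d = 24,180 Wh = 24.18 kWh
refrigerator: 164.8 W × 5.1 h × 30 d = 25,214 Wh = 25.21 kWh
Total energy = 6.277 + 149.1 + 24.18 + 25.21 = 204.8 kWh
Cost = 204.8 kWh × $0.121 = $24.78

$24.78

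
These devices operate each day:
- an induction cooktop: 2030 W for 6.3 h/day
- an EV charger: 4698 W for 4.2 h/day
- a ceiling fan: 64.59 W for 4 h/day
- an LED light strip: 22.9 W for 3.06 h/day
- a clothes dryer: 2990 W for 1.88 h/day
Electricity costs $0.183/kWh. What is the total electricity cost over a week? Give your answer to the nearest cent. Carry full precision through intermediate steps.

$49.28

induction cooktop: 2030 W × 6.3 h × 7 d = 89,523 Wh = 89.52 kWh
EV charger: 4698 W × 4.2 h × 7 d = 138,121 Wh = 138.1 kWh
ceiling fan: 64.59 W × 4 h × 7 d = 1,809 Wh = 1.809 kWh
LED light strip: 22.9 W × 3.06 h × 7 d = 491 Wh = 0.4905 kWh
clothes dryer: 2990 W × 1.88 h × 7 d = 39,348 Wh = 39.35 kWh
Total energy = 89.52 + 138.1 + 1.809 + 0.4905 + 39.35 = 269.3 kWh
Cost = 269.3 kWh × $0.183 = $49.28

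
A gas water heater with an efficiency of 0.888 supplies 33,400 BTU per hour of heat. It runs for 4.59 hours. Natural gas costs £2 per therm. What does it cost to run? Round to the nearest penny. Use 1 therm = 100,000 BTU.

Heat delivered = 33,400 BTU/h × 4.59 h = 153,306 BTU
Gas input = 153,306 / 0.888 = 172,642 BTU
= 172,642 / 100,000 = 1.726 therm
Cost = 1.726 × £2/therm = £3.45

£3.45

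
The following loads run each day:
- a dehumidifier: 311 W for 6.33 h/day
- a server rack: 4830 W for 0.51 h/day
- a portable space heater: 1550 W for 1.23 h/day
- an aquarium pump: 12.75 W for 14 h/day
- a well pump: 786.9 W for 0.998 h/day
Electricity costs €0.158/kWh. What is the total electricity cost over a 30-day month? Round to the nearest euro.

dehumidifier: 311 W × 6.33 h × 30 d = 59,059 Wh = 59.06 kWh
server rack: 4830 W × 0.51 h × 30 d = 73,899 Wh = 73.9 kWh
portable space heater: 1550 W × 1.23 h × 30 d = 57,195 Wh = 57.2 kWh
aquarium pump: 12.75 W × 14 h × 30 d = 5,355 Wh = 5.355 kWh
well pump: 786.9 W × 0.998 h × 30 d = 23,560 Wh = 23.56 kWh
Total energy = 59.06 + 73.9 + 57.2 + 5.355 + 23.56 = 219.1 kWh
Cost = 219.1 kWh × €0.158 = €34.61 ≈ €35

€35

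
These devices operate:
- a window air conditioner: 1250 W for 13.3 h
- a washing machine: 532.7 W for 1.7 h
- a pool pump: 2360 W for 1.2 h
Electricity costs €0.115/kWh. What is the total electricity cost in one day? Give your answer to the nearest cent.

window air conditioner: 1250 W × 13.3 h = 16,625 Wh = 16.62 kWh
washing machine: 532.7 W × 1.7 h = 906 Wh = 0.9056 kWh
pool pump: 2360 W × 1.2 h = 2,832 Wh = 2.832 kWh
Total energy = 16.62 + 0.9056 + 2.832 = 20.36 kWh
Cost = 20.36 kWh × €0.115 = €2.34

€2.34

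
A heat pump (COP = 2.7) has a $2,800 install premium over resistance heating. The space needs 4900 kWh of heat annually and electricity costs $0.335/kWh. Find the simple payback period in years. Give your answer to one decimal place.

Resistance: 4900 kWh × $0.335 = $1,641.50/yr
Heat pump: 4900 / 2.7 = 1815 kWh in → × $0.335 = $607.96/yr
Annual savings = $1,033.54
Payback = $2,800 / $1,033.54 = 2.71 years

2.7 years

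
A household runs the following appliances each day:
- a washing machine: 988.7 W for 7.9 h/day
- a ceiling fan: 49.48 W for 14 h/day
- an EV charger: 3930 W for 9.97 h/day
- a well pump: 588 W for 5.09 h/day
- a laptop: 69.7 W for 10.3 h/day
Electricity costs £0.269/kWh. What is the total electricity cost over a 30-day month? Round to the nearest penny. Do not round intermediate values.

washing machine: 988.7 W × 7.9 h × 30 d = 234,322 Wh = 234.3 kWh
ceiling fan: 49.48 W × 14 h × 30 d = 20,782 Wh = 20.78 kWh
EV charger: 3930 W × 9.97 h × 30 d = 1,175,463 Wh = 1,175 kWh
well pump: 588 W × 5.09 h × 30 d = 89,788 Wh = 89.79 kWh
laptop: 69.7 W × 10.3 h × 30 d = 21,537 Wh = 21.54 kWh
Total energy = 234.3 + 20.78 + 1,175 + 89.79 + 21.54 = 1,542 kWh
Cost = 1,542 kWh × £0.269 = £414.77

£414.77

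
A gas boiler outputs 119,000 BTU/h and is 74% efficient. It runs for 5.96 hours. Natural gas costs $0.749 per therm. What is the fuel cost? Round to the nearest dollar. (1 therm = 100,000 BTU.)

Heat delivered = 119,000 BTU/h × 5.96 h = 709,240 BTU
Gas input = 709,240 / 0.74 = 958,432 BTU
= 958,432 / 100,000 = 9.584 therm
Cost = 9.584 × $0.749/therm = $7.18 ≈ $7

$7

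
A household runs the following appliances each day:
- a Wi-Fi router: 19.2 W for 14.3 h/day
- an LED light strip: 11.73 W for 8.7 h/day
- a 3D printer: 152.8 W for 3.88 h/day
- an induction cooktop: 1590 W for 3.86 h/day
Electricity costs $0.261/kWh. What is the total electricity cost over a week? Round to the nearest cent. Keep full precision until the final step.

Wi-Fi router: 19.2 W × 14.3 h × 7 d = 1,922 Wh = 1.922 kWh
LED light strip: 11.73 W × 8.7 h × 7 d = 714 Wh = 0.7144 kWh
3D printer: 152.8 W × 3.88 h × 7 d = 4,150 Wh = 4.15 kWh
induction cooktop: 1590 W × 3.86 h × 7 d = 42,962 Wh = 42.96 kWh
Total energy = 1.922 + 0.7144 + 4.15 + 42.96 = 49.75 kWh
Cost = 49.75 kWh × $0.261 = $12.98

$12.98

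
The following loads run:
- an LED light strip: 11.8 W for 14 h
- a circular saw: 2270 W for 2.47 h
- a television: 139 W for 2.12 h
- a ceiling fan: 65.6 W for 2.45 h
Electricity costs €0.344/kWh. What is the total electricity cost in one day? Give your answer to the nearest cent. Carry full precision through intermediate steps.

€2.14

LED light strip: 11.8 W × 14 h = 165 Wh = 0.1652 kWh
circular saw: 2270 W × 2.47 h = 5,607 Wh = 5.607 kWh
television: 139 W × 2.12 h = 295 Wh = 0.2947 kWh
ceiling fan: 65.6 W × 2.45 h = 161 Wh = 0.1607 kWh
Total energy = 0.1652 + 5.607 + 0.2947 + 0.1607 = 6.228 kWh
Cost = 6.228 kWh × €0.344 = €2.14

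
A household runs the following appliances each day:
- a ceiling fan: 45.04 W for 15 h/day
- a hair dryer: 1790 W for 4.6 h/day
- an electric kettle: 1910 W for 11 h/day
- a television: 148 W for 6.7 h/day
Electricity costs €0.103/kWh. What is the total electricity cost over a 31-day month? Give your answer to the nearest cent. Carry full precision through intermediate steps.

€98.70

ceiling fan: 45.04 W × 15 h × 31 d = 20,944 Wh = 20.94 kWh
hair dryer: 1790 W × 4.6 h × 31 d = 255,254 Wh = 255.3 kWh
electric kettle: 1910 W × 11 h × 31 d = 651,310 Wh = 651.3 kWh
television: 148 W × 6.7 h × 31 d = 30,740 Wh = 30.74 kWh
Total energy = 20.94 + 255.3 + 651.3 + 30.74 = 958.2 kWh
Cost = 958.2 kWh × €0.103 = €98.70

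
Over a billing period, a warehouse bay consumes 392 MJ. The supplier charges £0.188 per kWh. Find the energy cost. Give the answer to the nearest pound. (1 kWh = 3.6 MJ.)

£20

392 MJ × (0.27778 kWh/MJ) = 108.9 kWh
Cost = 108.9 kWh × £0.188/kWh = £20.47 ≈ £20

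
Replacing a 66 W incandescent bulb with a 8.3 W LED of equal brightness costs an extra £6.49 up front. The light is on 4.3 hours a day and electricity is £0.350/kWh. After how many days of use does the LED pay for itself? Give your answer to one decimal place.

74.7 days

Power saved = 66 − 8.3 = 57.7 W
Daily energy saved = 57.7 W × 4.3 h = 248.1 Wh = 0.24811 kWh
Daily savings = 0.24811 × £0.350 = £0.0868
Payback = £6.49 / £0.0868 per day = 74.74 days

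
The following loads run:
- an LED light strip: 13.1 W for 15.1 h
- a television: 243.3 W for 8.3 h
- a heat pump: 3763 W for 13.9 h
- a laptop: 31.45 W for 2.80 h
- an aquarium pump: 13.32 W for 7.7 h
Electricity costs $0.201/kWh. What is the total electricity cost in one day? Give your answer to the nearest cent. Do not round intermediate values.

LED light strip: 13.1 W × 15.1 h = 198 Wh = 0.1978 kWh
television: 243.3 W × 8.3 h = 2,019 Wh = 2.019 kWh
heat pump: 3763 W × 13.9 h = 52,306 Wh = 52.31 kWh
laptop: 31.45 W × 2.80 h = 88 Wh = 0.08806 kWh
aquarium pump: 13.32 W × 7.7 h = 103 Wh = 0.1026 kWh
Total energy = 0.1978 + 2.019 + 52.31 + 0.08806 + 0.1026 = 54.71 kWh
Cost = 54.71 kWh × $0.201 = $11.00

$11.00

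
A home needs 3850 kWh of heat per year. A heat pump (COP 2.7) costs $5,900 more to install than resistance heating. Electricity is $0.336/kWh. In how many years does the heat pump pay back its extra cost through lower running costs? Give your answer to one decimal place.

7.2 years

Resistance: 3850 kWh × $0.336 = $1,293.60/yr
Heat pump: 3850 / 2.7 = 1426 kWh in → × $0.336 = $479.11/yr
Annual savings = $814.49
Payback = $5,900 / $814.49 = 7.24 years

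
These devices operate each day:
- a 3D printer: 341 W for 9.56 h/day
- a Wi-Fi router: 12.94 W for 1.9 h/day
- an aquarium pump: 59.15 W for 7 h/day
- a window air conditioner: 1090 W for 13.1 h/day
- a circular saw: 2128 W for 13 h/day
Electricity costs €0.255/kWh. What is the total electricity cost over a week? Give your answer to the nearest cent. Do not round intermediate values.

€81.47

3D printer: 341 W × 9.56 h × 7 d = 22,820 Wh = 22.82 kWh
Wi-Fi router: 12.94 W × 1.9 h × 7 d = 172 Wh = 0.1721 kWh
aquarium pump: 59.15 W × 7 h × 7 d = 2,898 Wh = 2.898 kWh
window air conditioner: 1090 W × 13.1 h × 7 d = 99,953 Wh = 99.95 kWh
circular saw: 2128 W × 13 h × 7 d = 193,648 Wh = 193.6 kWh
Total energy = 22.82 + 0.1721 + 2.898 + 99.95 + 193.6 = 319.5 kWh
Cost = 319.5 kWh × €0.255 = €81.47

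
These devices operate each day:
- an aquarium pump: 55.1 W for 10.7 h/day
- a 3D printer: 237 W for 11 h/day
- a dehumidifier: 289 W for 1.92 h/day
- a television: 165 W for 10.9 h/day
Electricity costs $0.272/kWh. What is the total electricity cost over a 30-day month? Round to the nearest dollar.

$45

aquarium pump: 55.1 W × 10.7 h × 30 d = 17,687 Wh = 17.69 kWh
3D printer: 237 W × 11 h × 30 d = 78,210 Wh = 78.21 kWh
dehumidifier: 289 W × 1.92 h × 30 d = 16,646 Wh = 16.65 kWh
television: 165 W × 10.9 h × 30 d = 53,955 Wh = 53.95 kWh
Total energy = 17.69 + 78.21 + 16.65 + 53.95 = 166.5 kWh
Cost = 166.5 kWh × $0.272 = $45.29 ≈ $45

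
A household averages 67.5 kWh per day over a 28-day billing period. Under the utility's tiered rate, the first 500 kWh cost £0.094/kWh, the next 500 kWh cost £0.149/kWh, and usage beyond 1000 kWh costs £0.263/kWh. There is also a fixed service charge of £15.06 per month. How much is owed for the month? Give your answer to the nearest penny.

Usage = 67.5 kWh/day × 28 days = 1890 kWh
First 500 kWh × £0.094 = £47.00
Next 500 kWh × £0.149 = £74.50
Remaining 890 kWh × £0.263 = £234.07
Energy charge = £355.57; + service £15.06 = £370.63

£370.63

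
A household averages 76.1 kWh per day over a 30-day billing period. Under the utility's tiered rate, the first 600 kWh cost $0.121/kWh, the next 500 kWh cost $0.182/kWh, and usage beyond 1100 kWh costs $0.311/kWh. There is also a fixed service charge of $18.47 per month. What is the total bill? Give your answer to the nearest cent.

Usage = 76.1 kWh/day × 30 days = 2283 kWh
First 600 kWh × $0.121 = $72.60
Next 500 kWh × $0.182 = $91.00
Remaining 1183 kWh × $0.311 = $367.91
Energy charge = $531.51; + service $18.47 = $549.98

$549.98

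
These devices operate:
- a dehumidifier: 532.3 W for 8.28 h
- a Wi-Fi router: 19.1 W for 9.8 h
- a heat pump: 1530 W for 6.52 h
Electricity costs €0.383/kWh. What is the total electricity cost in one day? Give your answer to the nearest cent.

€5.58

dehumidifier: 532.3 W × 8.28 h = 4,407 Wh = 4.407 kWh
Wi-Fi router: 19.1 W × 9.8 h = 187 Wh = 0.1872 kWh
heat pump: 1530 W × 6.52 h = 9,976 Wh = 9.976 kWh
Total energy = 4.407 + 0.1872 + 9.976 = 14.57 kWh
Cost = 14.57 kWh × €0.383 = €5.58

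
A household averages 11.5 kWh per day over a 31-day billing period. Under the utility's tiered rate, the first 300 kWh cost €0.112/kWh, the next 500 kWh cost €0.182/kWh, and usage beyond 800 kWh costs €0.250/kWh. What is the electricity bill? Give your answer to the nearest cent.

Usage = 11.5 kWh/day × 31 days = 356.5 kWh
First 300 kWh × €0.112 = €33.60
Next 56.5 kWh × €0.182 = €10.28
Remaining tier: 0 kWh (not reached)
Total = €43.88

€43.88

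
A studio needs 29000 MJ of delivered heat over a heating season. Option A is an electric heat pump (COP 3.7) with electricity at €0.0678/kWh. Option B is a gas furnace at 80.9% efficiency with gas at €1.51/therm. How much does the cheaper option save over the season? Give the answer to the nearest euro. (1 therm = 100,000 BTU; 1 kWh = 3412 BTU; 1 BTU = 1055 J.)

€365

Heat load = 29000 MJ = 29,000,000,000 J / 1055 = 27,488,152 BTU
Gas: input = 27,488,152 / 0.809 = 33,977,938 BTU = 339.8 therm → 339.8 × €1.51 = €513.07
Heat pump: 27,488,152 BTU / 3412 = 8,056 kWh heat; / 3.7 = 2,177 kWh in → × €0.0678 = €147.63
Difference = |€513.07 − €147.63| = €365.44 ≈ €365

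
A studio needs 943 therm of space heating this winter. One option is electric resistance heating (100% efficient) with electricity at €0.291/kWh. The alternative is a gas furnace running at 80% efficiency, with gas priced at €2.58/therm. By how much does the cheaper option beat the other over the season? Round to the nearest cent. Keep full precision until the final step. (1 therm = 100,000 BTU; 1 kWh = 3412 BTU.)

Heat load = 943 therm × 100,000 = 94,300,000 BTU
Gas: input = 94,300,000 / 0.80 = 117,875,000 BTU = 1,179 therm → 1,179 × €2.58 = €3,041.18
Electric: 94,300,000 BTU / 3412 = 27,640 kWh → × €0.291 = €8,042.58
Difference = |€3,041.18 − €8,042.58| = €5,001.41

€5001.41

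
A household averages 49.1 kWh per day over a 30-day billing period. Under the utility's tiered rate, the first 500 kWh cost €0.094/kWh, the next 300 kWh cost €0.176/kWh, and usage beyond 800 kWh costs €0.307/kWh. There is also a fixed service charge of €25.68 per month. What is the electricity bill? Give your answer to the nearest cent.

€332.09

Usage = 49.1 kWh/day × 30 days = 1473 kWh
First 500 kWh × €0.094 = €47.00
Next 300 kWh × €0.176 = €52.80
Remaining 673 kWh × €0.307 = €206.61
Energy charge = €306.41; + service €25.68 = €332.09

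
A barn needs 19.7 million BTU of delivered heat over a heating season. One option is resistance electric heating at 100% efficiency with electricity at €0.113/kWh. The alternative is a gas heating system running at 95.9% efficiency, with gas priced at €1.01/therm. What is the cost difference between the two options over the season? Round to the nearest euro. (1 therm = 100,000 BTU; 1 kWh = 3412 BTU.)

€445

Heat load = 19.7 × 10⁶ BTU = 19,700,000 BTU
Gas: input = 19,700,000 / 0.959 = 20,542,231 BTU = 205.4 therm → 205.4 × €1.01 = €207.48
Electric: 19,700,000 BTU / 3412 = 5,774 kWh → × €0.113 = €652.43
Difference = |€207.48 − €652.43| = €444.96 ≈ €445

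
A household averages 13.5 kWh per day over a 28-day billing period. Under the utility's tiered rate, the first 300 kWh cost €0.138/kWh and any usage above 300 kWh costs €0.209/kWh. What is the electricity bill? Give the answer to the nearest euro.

Usage = 13.5 kWh/day × 28 days = 378 kWh
First 300 kWh × €0.138 = €41.40
Remaining 78 kWh × €0.209 = €16.30
Total = €57.70 ≈ €58

€58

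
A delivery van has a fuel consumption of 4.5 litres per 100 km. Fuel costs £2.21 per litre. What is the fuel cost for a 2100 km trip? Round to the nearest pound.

Fuel = 4.5 L/100 km × 2100 km / 100 = 94.5 L
Cost = 94.5 L × £2.21/L = £208.84 ≈ £209

£209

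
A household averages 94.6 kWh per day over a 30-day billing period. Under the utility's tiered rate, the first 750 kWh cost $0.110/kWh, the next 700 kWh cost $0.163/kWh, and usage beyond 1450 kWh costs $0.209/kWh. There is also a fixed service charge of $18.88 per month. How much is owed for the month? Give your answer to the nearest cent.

Usage = 94.6 kWh/day × 30 days = 2838 kWh
First 750 kWh × $0.110 = $82.50
Next 700 kWh × $0.163 = $114.10
Remaining 1388 kWh × $0.209 = $290.09
Energy charge = $486.69; + service $18.88 = $505.57

$505.57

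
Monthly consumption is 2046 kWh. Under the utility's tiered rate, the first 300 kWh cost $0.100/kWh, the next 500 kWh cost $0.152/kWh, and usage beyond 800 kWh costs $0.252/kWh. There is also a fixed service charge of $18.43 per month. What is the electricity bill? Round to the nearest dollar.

$438

First 300 kWh × $0.100 = $30.00
Next 500 kWh × $0.152 = $76.00
Remaining 1246 kWh × $0.252 = $313.99
Energy charge = $419.99; + service $18.43 = $438.42 ≈ $438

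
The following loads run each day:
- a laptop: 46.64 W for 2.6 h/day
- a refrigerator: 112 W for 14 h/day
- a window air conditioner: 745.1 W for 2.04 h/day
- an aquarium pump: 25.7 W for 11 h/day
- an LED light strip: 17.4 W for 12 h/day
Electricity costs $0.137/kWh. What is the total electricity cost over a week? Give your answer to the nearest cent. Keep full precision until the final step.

$3.55

laptop: 46.64 W × 2.6 h × 7 d = 849 Wh = 0.8488 kWh
refrigerator: 112 W × 14 h × 7 d = 10,976 Wh = 10.98 kWh
window air conditioner: 745.1 W × 2.04 h × 7 d = 10,640 Wh = 10.64 kWh
aquarium pump: 25.7 W × 11 h × 7 d = 1,979 Wh = 1.979 kWh
LED light strip: 17.4 W × 12 h × 7 d = 1,462 Wh = 1.462 kWh
Total energy = 0.8488 + 10.98 + 10.64 + 1.979 + 1.462 = 25.91 kWh
Cost = 25.91 kWh × $0.137 = $3.55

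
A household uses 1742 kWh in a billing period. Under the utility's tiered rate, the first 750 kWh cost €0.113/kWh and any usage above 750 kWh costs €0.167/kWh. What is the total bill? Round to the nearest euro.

€250

First 750 kWh × €0.113 = €84.75
Remaining 992 kWh × €0.167 = €165.66
Total = €250.41 ≈ €250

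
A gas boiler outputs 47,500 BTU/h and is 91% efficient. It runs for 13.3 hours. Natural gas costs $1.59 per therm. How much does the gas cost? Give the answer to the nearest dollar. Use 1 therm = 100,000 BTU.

Heat delivered = 47,500 BTU/h × 13.3 h = 631,750 BTU
Gas input = 631,750 / 0.91 = 694,231 BTU
= 694,231 / 100,000 = 6.942 therm
Cost = 6.942 × $1.59/therm = $11.04 ≈ $11

$11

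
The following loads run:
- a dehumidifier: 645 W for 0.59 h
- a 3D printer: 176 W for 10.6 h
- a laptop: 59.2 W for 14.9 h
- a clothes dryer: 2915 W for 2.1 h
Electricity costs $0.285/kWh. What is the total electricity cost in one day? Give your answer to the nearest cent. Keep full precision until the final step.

dehumidifier: 645 W × 0.59 h = 381 Wh = 0.3805 kWh
3D printer: 176 W × 10.6 h = 1,866 Wh = 1.866 kWh
laptop: 59.2 W × 14.9 h = 882 Wh = 0.8821 kWh
clothes dryer: 2915 W × 2.1 h = 6,122 Wh = 6.122 kWh
Total energy = 0.3805 + 1.866 + 0.8821 + 6.122 = 9.25 kWh
Cost = 9.25 kWh × $0.285 = $2.64

$2.64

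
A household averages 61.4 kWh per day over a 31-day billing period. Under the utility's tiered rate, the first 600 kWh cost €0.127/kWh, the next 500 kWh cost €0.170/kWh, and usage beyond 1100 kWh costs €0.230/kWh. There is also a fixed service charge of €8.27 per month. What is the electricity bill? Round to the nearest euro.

€354

Usage = 61.4 kWh/day × 31 days = 1903.4 kWh
First 600 kWh × €0.127 = €76.20
Next 500 kWh × €0.170 = €85.00
Remaining 803.4 kWh × €0.230 = €184.78
Energy charge = €345.98; + service €8.27 = €354.25 ≈ €354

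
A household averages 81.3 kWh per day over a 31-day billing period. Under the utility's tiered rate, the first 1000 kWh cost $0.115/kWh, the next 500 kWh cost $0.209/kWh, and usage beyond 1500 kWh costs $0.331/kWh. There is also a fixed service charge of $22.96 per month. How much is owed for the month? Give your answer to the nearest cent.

Usage = 81.3 kWh/day × 31 days = 2520.3 kWh
First 1000 kWh × $0.115 = $115.00
Next 500 kWh × $0.209 = $104.50
Remaining 1020.3 kWh × $0.331 = $337.72
Energy charge = $557.22; + service $22.96 = $580.18

$580.18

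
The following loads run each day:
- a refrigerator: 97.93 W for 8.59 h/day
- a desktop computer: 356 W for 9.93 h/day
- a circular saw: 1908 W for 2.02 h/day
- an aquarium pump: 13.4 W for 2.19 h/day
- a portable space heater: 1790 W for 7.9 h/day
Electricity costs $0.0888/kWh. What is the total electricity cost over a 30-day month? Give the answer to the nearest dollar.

$60

refrigerator: 97.93 W × 8.59 h × 30 d = 25,237 Wh = 25.24 kWh
desktop computer: 356 W × 9.93 h × 30 d = 106,052 Wh = 106.1 kWh
circular saw: 1908 W × 2.02 h × 30 d = 115,625 Wh = 115.6 kWh
aquarium pump: 13.4 W × 2.19 h × 30 d = 880 Wh = 0.8804 kWh
portable space heater: 1790 W × 7.9 h × 30 d = 424,230 Wh = 424.2 kWh
Total energy = 25.24 + 106.1 + 115.6 + 0.8804 + 424.2 = 672 kWh
Cost = 672 kWh × $0.0888 = $59.68 ≈ $60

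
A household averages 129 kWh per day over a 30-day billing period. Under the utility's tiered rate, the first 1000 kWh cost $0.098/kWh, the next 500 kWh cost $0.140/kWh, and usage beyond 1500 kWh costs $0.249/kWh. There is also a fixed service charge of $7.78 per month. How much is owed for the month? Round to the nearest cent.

$765.91

Usage = 129 kWh/day × 30 days = 3870 kWh
First 1000 kWh × $0.098 = $98.00
Next 500 kWh × $0.140 = $70.00
Remaining 2370 kWh × $0.249 = $590.13
Energy charge = $758.13; + service $7.78 = $765.91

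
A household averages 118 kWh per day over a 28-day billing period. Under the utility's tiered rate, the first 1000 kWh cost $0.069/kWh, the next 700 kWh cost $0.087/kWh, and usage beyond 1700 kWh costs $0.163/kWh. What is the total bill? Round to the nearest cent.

$391.35

Usage = 118 kWh/day × 28 days = 3304 kWh
First 1000 kWh × $0.069 = $69.00
Next 700 kWh × $0.087 = $60.90
Remaining 1604 kWh × $0.163 = $261.45
Total = $391.35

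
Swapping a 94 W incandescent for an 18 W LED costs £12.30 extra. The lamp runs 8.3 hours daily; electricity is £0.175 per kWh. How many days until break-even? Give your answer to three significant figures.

Power saved = 94 − 18 = 76 W
Daily energy saved = 76 W × 8.3 h = 630.8 Wh = 0.6308 kWh
Daily savings = 0.6308 × £0.175 = £0.1104
Payback = £12.30 / £0.1104 per day = 111.4 days

111 days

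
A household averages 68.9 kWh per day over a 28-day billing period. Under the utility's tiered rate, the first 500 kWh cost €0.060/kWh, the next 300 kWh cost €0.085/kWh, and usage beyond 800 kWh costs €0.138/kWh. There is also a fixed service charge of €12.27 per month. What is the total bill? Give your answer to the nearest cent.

€223.60

Usage = 68.9 kWh/day × 28 days = 1929.2 kWh
First 500 kWh × €0.060 = €30.00
Next 300 kWh × €0.085 = €25.50
Remaining 1129.2 kWh × €0.138 = €155.83
Energy charge = €211.33; + service €12.27 = €223.60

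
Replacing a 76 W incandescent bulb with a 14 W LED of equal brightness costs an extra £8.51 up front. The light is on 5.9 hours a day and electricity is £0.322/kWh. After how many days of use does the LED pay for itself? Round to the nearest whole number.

Power saved = 76 − 14 = 62 W
Daily energy saved = 62 W × 5.9 h = 365.8 Wh = 0.3658 kWh
Daily savings = 0.3658 × £0.322 = £0.1178
Payback = £8.51 / £0.1178 per day = 72.25 days

72 days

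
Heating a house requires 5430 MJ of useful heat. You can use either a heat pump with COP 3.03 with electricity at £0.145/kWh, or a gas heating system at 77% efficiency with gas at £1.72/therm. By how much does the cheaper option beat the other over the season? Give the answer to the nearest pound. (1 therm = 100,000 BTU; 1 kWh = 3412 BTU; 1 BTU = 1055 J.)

£43

Heat load = 5430 MJ = 5,430,000,000 J / 1055 = 5,146,919 BTU
Gas: input = 5,146,919 / 0.77 = 6,684,311 BTU = 66.84 therm → 66.84 × £1.72 = £114.97
Heat pump: 5,146,919 BTU / 3412 = 1,508 kWh heat; / 3.03 = 497.8 kWh in → × £0.145 = £72.19
Difference = |£114.97 − £72.19| = £42.78 ≈ £43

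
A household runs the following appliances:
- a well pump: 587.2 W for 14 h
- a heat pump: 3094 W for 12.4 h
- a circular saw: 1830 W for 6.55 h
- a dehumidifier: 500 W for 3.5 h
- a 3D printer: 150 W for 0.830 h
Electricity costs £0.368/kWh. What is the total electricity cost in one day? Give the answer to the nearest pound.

£22

well pump: 587.2 W × 14 h = 8,221 Wh = 8.221 kWh
heat pump: 3094 W × 12.4 h = 38,366 Wh = 38.37 kWh
circular saw: 1830 W × 6.55 h = 11,986 Wh = 11.99 kWh
dehumidifier: 500 W × 3.5 h = 1,750 Wh = 1.75 kWh
3D printer: 150 W × 0.830 h = 124 Wh = 0.1245 kWh
Total energy = 8.221 + 38.37 + 11.99 + 1.75 + 0.1245 = 60.45 kWh
Cost = 60.45 kWh × £0.368 = £22.24 ≈ £22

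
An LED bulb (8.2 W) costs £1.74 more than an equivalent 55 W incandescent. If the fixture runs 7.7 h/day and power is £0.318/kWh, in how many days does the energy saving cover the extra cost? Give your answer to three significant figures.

15.2 days

Power saved = 55 − 8.2 = 46.8 W
Daily energy saved = 46.8 W × 7.7 h = 360.4 Wh = 0.36036 kWh
Daily savings = 0.36036 × £0.318 = £0.1146
Payback = £1.74 / £0.1146 per day = 15.18 days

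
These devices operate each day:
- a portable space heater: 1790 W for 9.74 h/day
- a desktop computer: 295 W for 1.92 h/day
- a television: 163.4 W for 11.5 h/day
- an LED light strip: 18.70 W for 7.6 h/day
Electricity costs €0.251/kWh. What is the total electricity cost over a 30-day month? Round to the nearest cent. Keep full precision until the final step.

€150.77

portable space heater: 1790 W × 9.74 h × 30 d = 523,038 Wh = 523 kWh
desktop computer: 295 W × 1.92 h × 30 d = 16,992 Wh = 16.99 kWh
television: 163.4 W × 11.5 h × 30 d = 56,373 Wh = 56.37 kWh
LED light strip: 18.70 W × 7.6 h × 30 d = 4,264 Wh = 4.264 kWh
Total energy = 523 + 16.99 + 56.37 + 4.264 = 600.7 kWh
Cost = 600.7 kWh × €0.251 = €150.77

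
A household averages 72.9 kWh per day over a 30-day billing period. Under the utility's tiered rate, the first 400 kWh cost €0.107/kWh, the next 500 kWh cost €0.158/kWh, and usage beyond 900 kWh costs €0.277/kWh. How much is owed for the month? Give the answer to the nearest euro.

€478

Usage = 72.9 kWh/day × 30 days = 2187 kWh
First 400 kWh × €0.107 = €42.80
Next 500 kWh × €0.158 = €79.00
Remaining 1287 kWh × €0.277 = €356.50
Total = €478.30 ≈ €478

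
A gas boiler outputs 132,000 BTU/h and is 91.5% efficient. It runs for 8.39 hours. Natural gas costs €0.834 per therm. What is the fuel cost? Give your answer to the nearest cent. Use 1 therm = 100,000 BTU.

€10.09

Heat delivered = 132,000 BTU/h × 8.39 h = 1,107,480 BTU
Gas input = 1,107,480 / 0.915 = 1,210,361 BTU
= 1,210,361 / 100,000 = 12.1 therm
Cost = 12.1 × €0.834/therm = €10.09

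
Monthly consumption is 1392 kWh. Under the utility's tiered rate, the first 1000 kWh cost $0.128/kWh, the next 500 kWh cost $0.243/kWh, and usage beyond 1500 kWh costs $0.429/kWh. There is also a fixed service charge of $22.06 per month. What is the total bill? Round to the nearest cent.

First 1000 kWh × $0.128 = $128.00
Next 392 kWh × $0.243 = $95.26
Remaining tier: 0 kWh (not reached)
Energy charge = $223.26; + service $22.06 = $245.32

$245.32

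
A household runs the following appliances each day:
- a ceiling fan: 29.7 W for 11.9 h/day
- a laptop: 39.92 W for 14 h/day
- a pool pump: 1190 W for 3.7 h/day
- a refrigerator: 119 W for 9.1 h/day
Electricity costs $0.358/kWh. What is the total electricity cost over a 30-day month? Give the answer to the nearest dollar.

$69

ceiling fan: 29.7 W × 11.9 h × 30 d = 10,603 Wh = 10.6 kWh
laptop: 39.92 W × 14 h × 30 d = 16,766 Wh = 16.77 kWh
pool pump: 1190 W × 3.7 h × 30 d = 132,090 Wh = 132.1 kWh
refrigerator: 119 W × 9.1 h × 30 d = 32,487 Wh = 32.49 kWh
Total energy = 10.6 + 16.77 + 132.1 + 32.49 = 191.9 kWh
Cost = 191.9 kWh × $0.358 = $68.72 ≈ $69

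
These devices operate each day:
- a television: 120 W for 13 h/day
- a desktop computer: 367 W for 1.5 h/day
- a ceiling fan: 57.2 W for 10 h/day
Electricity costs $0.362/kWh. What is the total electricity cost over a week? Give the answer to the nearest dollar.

$7

television: 120 W × 13 h × 7 d = 10,920 Wh = 10.92 kWh
desktop computer: 367 W × 1.5 h × 7 d = 3,854 Wh = 3.853 kWh
ceiling fan: 57.2 W × 10 h × 7 d = 4,004 Wh = 4.004 kWh
Total energy = 10.92 + 3.853 + 4.004 = 18.78 kWh
Cost = 18.78 kWh × $0.362 = $6.80 ≈ $7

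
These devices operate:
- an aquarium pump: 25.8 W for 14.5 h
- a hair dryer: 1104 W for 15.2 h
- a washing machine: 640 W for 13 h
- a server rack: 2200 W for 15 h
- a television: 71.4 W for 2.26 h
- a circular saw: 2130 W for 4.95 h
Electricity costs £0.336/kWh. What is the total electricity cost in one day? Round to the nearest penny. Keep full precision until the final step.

aquarium pump: 25.8 W × 14.5 h = 374 Wh = 0.3741 kWh
hair dryer: 1104 W × 15.2 h = 16,781 Wh = 16.78 kWh
washing machine: 640 W × 13 h = 8,320 Wh = 8.32 kWh
server rack: 2200 W × 15 h = 33,000 Wh = 33 kWh
television: 71.4 W × 2.26 h = 161 Wh = 0.1614 kWh
circular saw: 2130 W × 4.95 h = 10,544 Wh = 10.54 kWh
Total energy = 0.3741 + 16.78 + 8.32 + 33 + 0.1614 + 10.54 = 69.18 kWh
Cost = 69.18 kWh × £0.336 = £23.24

£23.24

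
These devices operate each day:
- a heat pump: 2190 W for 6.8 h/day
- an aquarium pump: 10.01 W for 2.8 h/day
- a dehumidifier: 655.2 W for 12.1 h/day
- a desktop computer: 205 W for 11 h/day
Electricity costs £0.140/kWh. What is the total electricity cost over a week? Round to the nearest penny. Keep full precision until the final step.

£24.60

heat pump: 2190 W × 6.8 h × 7 d = 104,244 Wh = 104.2 kWh
aquarium pump: 10.01 W × 2.8 h × 7 d = 196 Wh = 0.1962 kWh
dehumidifier: 655.2 W × 12.1 h × 7 d = 55,495 Wh = 55.5 kWh
desktop computer: 205 W × 11 h × 7 d = 15,785 Wh = 15.79 kWh
Total energy = 104.2 + 0.1962 + 55.5 + 15.79 = 175.7 kWh
Cost = 175.7 kWh × £0.140 = £24.60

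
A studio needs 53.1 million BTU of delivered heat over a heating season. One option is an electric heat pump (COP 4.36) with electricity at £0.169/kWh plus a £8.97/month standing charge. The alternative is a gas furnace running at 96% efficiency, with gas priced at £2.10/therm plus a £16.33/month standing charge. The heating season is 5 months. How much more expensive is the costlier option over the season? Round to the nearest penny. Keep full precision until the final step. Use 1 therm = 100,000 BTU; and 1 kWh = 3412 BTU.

Heat load = 53.1 × 10⁶ BTU = 53,100,000 BTU
Gas: input = 53,100,000 / 0.96 = 55,312,500 BTU = 553.1 therm → 553.1 × £2.10 = £1,161.56; + 5 × £16.33 standing = £1,243.21
Heat pump: 53,100,000 BTU / 3412 = 15,560 kWh heat; / 4.36 = 3,569 kWh in → × £0.169 = £603.23; + 5 × £8.97 standing = £648.08
Difference = |£1,243.21 − £648.08| = £595.13

£595.13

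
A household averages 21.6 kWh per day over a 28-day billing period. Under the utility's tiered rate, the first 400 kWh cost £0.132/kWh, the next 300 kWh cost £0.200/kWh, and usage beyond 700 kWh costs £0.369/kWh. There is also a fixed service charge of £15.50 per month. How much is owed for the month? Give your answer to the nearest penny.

£109.26

Usage = 21.6 kWh/day × 28 days = 604.8 kWh
First 400 kWh × £0.132 = £52.80
Next 204.8 kWh × £0.200 = £40.96
Remaining tier: 0 kWh (not reached)
Energy charge = £93.76; + service £15.50 = £109.26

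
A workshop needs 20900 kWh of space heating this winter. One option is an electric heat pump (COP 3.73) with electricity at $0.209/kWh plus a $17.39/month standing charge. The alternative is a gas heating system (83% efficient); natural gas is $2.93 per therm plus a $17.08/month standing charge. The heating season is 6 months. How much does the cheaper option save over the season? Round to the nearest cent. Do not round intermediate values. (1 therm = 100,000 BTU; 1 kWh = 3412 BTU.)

Heat load = 20900 kWh × 3412 = 71,310,800 BTU
Gas: input = 71,310,800 / 0.83 = 85,916,627 BTU = 859.2 therm → 859.2 × $2.93 = $2,517.36; + 6 × $17.08 standing = $2,619.84
Heat pump: 71,310,800 BTU / 3412 = 20,900 kWh heat; / 3.73 = 5,603 kWh in → × $0.209 = $1,171.07; + 6 × $17.39 standing = $1,275.41
Difference = |$2,619.84 − $1,275.41| = $1,344.42

$1344.42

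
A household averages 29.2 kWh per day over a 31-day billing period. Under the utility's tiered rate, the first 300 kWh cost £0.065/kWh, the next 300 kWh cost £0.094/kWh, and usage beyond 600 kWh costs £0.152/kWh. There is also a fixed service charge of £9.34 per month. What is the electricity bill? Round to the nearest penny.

£103.43

Usage = 29.2 kWh/day × 31 days = 905.2 kWh
First 300 kWh × £0.065 = £19.50
Next 300 kWh × £0.094 = £28.20
Remaining 305.2 kWh × £0.152 = £46.39
Energy charge = £94.09; + service £9.34 = £103.43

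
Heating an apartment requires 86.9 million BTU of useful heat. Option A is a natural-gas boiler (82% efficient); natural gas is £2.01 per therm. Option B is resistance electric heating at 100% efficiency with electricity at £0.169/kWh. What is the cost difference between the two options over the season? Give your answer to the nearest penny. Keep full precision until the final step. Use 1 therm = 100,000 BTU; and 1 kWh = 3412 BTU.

£2174.14

Heat load = 86.9 × 10⁶ BTU = 86,900,000 BTU
Gas: input = 86,900,000 / 0.82 = 105,975,610 BTU = 1,060 therm → 1,060 × £2.01 = £2,130.11
Electric: 86,900,000 BTU / 3412 = 25,470 kWh → × £0.169 = £4,304.25
Difference = |£2,130.11 − £4,304.25| = £2,174.14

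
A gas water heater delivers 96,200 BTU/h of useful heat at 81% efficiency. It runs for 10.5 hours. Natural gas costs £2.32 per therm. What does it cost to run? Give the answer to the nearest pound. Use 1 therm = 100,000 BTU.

£29

Heat delivered = 96,200 BTU/h × 10.5 h = 1,010,100 BTU
Gas input = 1,010,100 / 0.81 = 1,247,037 BTU
= 1,247,037 / 100,000 = 12.47 therm
Cost = 12.47 × £2.32/therm = £28.93 ≈ £29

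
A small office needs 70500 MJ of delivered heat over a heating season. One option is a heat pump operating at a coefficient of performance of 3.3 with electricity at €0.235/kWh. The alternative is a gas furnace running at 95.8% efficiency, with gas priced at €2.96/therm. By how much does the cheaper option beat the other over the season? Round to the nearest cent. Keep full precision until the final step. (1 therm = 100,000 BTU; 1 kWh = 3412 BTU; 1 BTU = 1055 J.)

Heat load = 70500 MJ = 70,500,000,000 J / 1055 = 66,824,645 BTU
Gas: input = 66,824,645 / 0.958 = 69,754,326 BTU = 697.5 therm → 697.5 × €2.96 = €2,064.73
Heat pump: 66,824,645 BTU / 3412 = 19,590 kWh heat; / 3.3 = 5,935 kWh in → × €0.235 = €1,394.70
Difference = |€2,064.73 − €1,394.70| = €670.03

€670.03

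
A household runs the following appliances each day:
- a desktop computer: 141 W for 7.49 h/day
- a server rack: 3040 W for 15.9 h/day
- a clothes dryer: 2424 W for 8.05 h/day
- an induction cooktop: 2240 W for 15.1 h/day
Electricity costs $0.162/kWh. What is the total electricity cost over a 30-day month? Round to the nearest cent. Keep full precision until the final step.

desktop computer: 141 W × 7.49 h × 30 d = 31,683 Wh = 31.68 kWh
server rack: 3040 W × 15.9 h × 30 d = 1,450,080 Wh = 1,450 kWh
clothes dryer: 2424 W × 8.05 h × 30 d = 585,396 Wh = 585.4 kWh
induction cooktop: 2240 W × 15.1 h × 30 d = 1,014,720 Wh = 1,015 kWh
Total energy = 31.68 + 1,450 + 585.4 + 1,015 = 3,082 kWh
Cost = 3,082 kWh × $0.162 = $499.26

$499.26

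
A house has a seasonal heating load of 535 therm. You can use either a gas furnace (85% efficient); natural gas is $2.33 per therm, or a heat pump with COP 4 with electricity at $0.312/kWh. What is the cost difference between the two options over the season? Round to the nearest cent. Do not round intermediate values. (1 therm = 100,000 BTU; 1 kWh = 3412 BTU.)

Heat load = 535 therm × 100,000 = 53,500,000 BTU
Gas: input = 53,500,000 / 0.85 = 62,941,176 BTU = 629.4 therm → 629.4 × $2.33 = $1,466.53
Heat pump: 53,500,000 BTU / 3412 = 15,680 kWh heat; / 4 = 3,920 kWh in → × $0.312 = $1,223.04
Difference = |$1,466.53 − $1,223.04| = $243.49

$243.49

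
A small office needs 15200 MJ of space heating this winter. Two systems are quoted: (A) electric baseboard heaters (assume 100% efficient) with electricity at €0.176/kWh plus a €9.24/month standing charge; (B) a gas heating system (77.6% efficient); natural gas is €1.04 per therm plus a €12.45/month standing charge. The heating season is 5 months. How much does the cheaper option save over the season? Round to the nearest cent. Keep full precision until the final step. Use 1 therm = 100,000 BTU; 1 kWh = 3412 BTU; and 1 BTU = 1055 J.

Heat load = 15200 MJ = 15,200,000,000 J / 1055 = 14,407,583 BTU
Gas: input = 14,407,583 / 0.776 = 18,566,473 BTU = 185.7 therm → 185.7 × €1.04 = €193.09; + 5 × €12.45 standing = €255.34
Electric: 14,407,583 BTU / 3412 = 4,223 kWh → × €0.176 = €743.18; + 5 × €9.24 standing = €789.38
Difference = |€255.34 − €789.38| = €534.04

€534.04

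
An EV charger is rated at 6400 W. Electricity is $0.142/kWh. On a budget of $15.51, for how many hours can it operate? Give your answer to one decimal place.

17.1 h

Energy budget = $15.51 / $0.142 per kWh = 109.2 kWh = 109,225 Wh
Runtime = 109,225 Wh / 6400 W = 17.07 h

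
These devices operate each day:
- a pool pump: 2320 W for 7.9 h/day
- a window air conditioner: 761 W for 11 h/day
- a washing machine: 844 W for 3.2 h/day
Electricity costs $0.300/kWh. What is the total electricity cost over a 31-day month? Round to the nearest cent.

pool pump: 2320 W × 7.9 h × 31 d = 568,168 Wh = 568.2 kWh
window air conditioner: 761 W × 11 h × 31 d = 259,501 Wh = 259.5 kWh
washing machine: 844 W × 3.2 h × 31 d = 83,725 Wh = 83.72 kWh
Total energy = 568.2 + 259.5 + 83.72 = 911.4 kWh
Cost = 911.4 kWh × $0.300 = $273.42

$273.42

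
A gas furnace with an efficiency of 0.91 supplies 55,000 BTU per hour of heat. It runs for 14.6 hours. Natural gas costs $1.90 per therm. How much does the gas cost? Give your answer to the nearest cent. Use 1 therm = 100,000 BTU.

Heat delivered = 55,000 BTU/h × 14.6 h = 803,000 BTU
Gas input = 803,000 / 0.91 = 882,418 BTU
= 882,418 / 100,000 = 8.824 therm
Cost = 8.824 × $1.90/therm = $16.77

$16.77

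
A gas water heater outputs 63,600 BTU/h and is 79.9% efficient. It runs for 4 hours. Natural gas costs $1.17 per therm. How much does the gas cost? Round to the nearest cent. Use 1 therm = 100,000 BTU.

$3.73

Heat delivered = 63,600 BTU/h × 4 h = 254,400 BTU
Gas input = 254,400 / 0.799 = 318,398 BTU
= 318,398 / 100,000 = 3.184 therm
Cost = 3.184 × $1.17/therm = $3.73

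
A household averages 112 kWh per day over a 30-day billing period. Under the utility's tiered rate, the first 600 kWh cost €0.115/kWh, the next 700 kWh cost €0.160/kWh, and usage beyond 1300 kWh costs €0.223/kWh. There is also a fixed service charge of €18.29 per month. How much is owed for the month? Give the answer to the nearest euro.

Usage = 112 kWh/day × 30 days = 3360 kWh
First 600 kWh × €0.115 = €69.00
Next 700 kWh × €0.160 = €112.00
Remaining 2060 kWh × €0.223 = €459.38
Energy charge = €640.38; + service €18.29 = €658.67 ≈ €659

€659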